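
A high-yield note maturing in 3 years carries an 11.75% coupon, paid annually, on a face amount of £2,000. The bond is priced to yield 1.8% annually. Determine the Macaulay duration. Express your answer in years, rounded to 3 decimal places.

2.733 years

Periodic yield y = 0.018. Discount each cash flow and weight by its year:
  t   CF        PV=CF/(1+0.018)^t    t·PV
  1       235.00       230.8448       230.8448
  2       235.00       226.7631       453.5261
  3     2,235.00     2,118.5279     6,355.5838
  Σ                  2,576.1358     7,039.9547
Price P = Σ PV = 2,576.1358.
Macaulay duration = Σ(t·PV) / P = 7,039.9547 / 2,576.1358 = 2.73276 years.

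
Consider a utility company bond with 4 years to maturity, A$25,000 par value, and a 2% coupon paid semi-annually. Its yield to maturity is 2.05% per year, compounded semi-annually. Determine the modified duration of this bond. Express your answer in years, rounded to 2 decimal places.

Periodic yield y = 0.01025. First find Macaulay duration:
  t   CF        PV=CF/(1+0.01025)^t    t·PV
  1       250.00       247.4635       247.4635
  2       250.00       244.9527       489.9055
  3       250.00       242.4674       727.4023
  4       250.00       240.0074       960.0295
  5       250.00       237.5723     1,187.8613
  6       250.00       235.1618     1,410.9711
  7       250.00       232.7759     1,629.4312
  8    25,250.00    23,271.8286   186,174.6288
  Σ                 24,952.2296   192,827.6931
P = 24,952.2296; Macaulay duration = 192,827.6931 / 24,952.2296 = 7.72787 half-year periods = 3.86394 years.
Modified duration = D_Mac / (1 + y) = 3.86394 / 1.01025 = 3.82473 years.

3.82 years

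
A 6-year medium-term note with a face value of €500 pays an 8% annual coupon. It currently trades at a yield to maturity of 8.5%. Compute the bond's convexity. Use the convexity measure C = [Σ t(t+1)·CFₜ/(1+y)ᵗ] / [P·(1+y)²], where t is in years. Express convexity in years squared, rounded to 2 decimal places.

27.69

With y = 0.085:
  t   CF        PV=CF/(1+0.085)^t    t·PV        t(t+1)·PV
  1        40.00        36.8664        36.8664          73.7327
  2        40.00        33.9782        67.9564         203.8693
  3        40.00        31.3163        93.9490         375.7959
  4        40.00        28.8630       115.4519         577.2594
  5        40.00        26.6018       133.0091         798.0545
  6       540.00       330.9903     1,985.9421      13,901.5947
  Σ                    488.6160     2,433.1748      15,930.3065
P = 488.6160.
Convexity = Σ t(t+1)·PV / [P·(1+y)²] = 15,930.3065 / (488.6160 × 1.177225) = 27.69472.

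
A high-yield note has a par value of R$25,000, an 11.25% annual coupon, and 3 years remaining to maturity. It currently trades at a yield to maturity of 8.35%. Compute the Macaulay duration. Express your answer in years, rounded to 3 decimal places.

Periodic yield y = 0.0835. Discount each cash flow and weight by its year:
  t   CF        PV=CF/(1+0.0835)^t    t·PV
  1     2,812.50     2,595.7545     2,595.7545
  2     2,812.50     2,395.7125     4,791.4250
  3    27,812.50    21,865.1913    65,595.5739
  Σ                 26,856.6583    72,982.7534
Price P = Σ PV = 26,856.6583.
Macaulay duration = Σ(t·PV) / P = 72,982.7534 / 26,856.6583 = 2.71749 years.

2.717 years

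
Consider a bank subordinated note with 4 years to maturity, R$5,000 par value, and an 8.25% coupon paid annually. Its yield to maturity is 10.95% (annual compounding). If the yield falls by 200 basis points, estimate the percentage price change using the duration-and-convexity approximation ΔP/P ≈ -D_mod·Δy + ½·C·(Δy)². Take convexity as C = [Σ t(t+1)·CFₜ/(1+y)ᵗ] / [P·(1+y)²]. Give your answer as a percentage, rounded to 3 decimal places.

+6.665%

With y = 0.1095:
  t   CF        PV=CF/(1+0.1095)^t    t·PV        t(t+1)·PV
  1       412.50       371.7891       371.7891         743.5782
  2       412.50       335.0961       670.1921       2,010.5764
  3       412.50       302.0244       906.0732       3,624.2928
  4     5,412.50     3,571.8127    14,287.2510      71,436.2550
  Σ                  4,580.7223    16,235.3054      77,814.7024
P = 4,580.7223; D_Mac = 3.54427 yrs; D_mod = 3.19447 yrs; C = 13.79981.
Duration effect: -3.19447 × (-0.02) = +0.063889
Convexity effect: 0.5 × 13.79981 × (-0.02)² = +0.0027600
ΔP/P ≈ +0.063889 + 0.0027600 = +0.066649 = +6.6649%.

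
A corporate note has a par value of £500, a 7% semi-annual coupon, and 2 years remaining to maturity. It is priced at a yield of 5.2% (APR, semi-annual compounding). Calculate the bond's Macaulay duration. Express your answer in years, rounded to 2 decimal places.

1.90 years

Periodic yield y = 0.026. Discount each cash flow and weight by its period:
  t   CF        PV=CF/(1+0.026)^t    t·PV
  1        17.50        17.0565        17.0565
  2        17.50        16.6243        33.2486
  3        17.50        16.2030        48.6091
  4       517.50       467.0043     1,868.0173
  Σ                    516.8882     1,966.9315
Price P = Σ PV = 516.8882.
Macaulay duration = Σ(t·PV) / P = 1,966.9315 / 516.8882 = 3.80533 half-year periods.
In years: 3.80533 / 2 = 1.90267 years.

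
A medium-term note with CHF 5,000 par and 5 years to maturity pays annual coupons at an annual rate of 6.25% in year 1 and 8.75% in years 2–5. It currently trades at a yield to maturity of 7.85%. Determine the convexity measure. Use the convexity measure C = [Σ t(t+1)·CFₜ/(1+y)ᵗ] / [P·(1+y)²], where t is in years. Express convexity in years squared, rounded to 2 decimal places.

21.27

With y = 0.0785:
  t   CF        PV=CF/(1+0.0785)^t    t·PV        t(t+1)·PV
  1       312.50       289.7543       289.7543         579.5086
  2       437.50       376.1298       752.2596       2,256.7789
  3       437.50       348.7527     1,046.2582       4,185.0327
  4       437.50       323.3683     1,293.4732       6,467.3662
  5     5,437.50     3,726.4777    18,632.3883     111,794.3300
  Σ                  5,064.4828    22,014.1337     125,283.0164
P = 5,064.4828.
Convexity = Σ t(t+1)·PV / [P·(1+y)²] = 125,283.0164 / (5,064.4828 × 1.163162) = 21.26752.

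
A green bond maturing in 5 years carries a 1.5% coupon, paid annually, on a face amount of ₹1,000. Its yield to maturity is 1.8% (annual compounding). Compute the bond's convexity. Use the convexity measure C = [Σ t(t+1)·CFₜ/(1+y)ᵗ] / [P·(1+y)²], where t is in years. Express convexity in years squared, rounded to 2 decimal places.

27.82

With y = 0.018:
  t   CF        PV=CF/(1+0.018)^t    t·PV        t(t+1)·PV
  1        15.00        14.7348        14.7348          29.4695
  2        15.00        14.4742        28.9485          86.8454
  3        15.00        14.2183        42.6549         170.6197
  4        15.00        13.9669        55.8676         279.3381
  5     1,015.00       928.3829     4,641.9147      27,851.4883
  Σ                    985.7772     4,784.1205      28,417.7610
P = 985.7772.
Convexity = Σ t(t+1)·PV / [P·(1+y)²] = 28,417.7610 / (985.7772 × 1.036324) = 27.81734.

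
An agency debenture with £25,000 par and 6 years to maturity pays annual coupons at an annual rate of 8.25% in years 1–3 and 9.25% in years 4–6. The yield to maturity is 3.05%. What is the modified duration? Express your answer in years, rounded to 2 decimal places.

Periodic yield y = 0.0305. First find Macaulay duration:
  t   CF        PV=CF/(1+0.0305)^t    t·PV
  1     2,062.50     2,001.4556     2,001.4556
  2     2,062.50     1,942.2180     3,884.4359
  3     2,062.50     1,884.7336     5,654.2007
  4     2,312.50     2,050.6416     8,202.5663
  5     2,312.50     1,989.9482     9,949.7408
  6    27,312.50    22,807.2791   136,843.6747
  Σ                 32,676.2760   166,536.0740
P = 32,676.2760; Macaulay duration = 166,536.0740 / 32,676.2760 = 5.09654 years.
Modified duration = D_Mac / (1 + y) = 5.09654 / 1.0305 = 4.94570 years.

4.95 years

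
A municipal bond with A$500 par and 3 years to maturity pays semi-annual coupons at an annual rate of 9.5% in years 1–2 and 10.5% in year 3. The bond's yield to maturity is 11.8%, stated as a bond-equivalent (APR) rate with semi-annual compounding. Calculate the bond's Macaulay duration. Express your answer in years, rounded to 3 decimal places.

Periodic yield y = 0.059. Discount each cash flow and weight by its period:
  t   CF        PV=CF/(1+0.059)^t    t·PV
  1        23.75        22.4268        22.4268
  2        23.75        21.1774        42.3547
  3        23.75        19.9975        59.9925
  4        23.75        18.8834        75.5335
  5        26.25        19.7083        98.5416
  6       526.25       373.0924     2,238.5541
  Σ                    475.2857     2,537.4033
Price P = Σ PV = 475.2857.
Macaulay duration = Σ(t·PV) / P = 2,537.4033 / 475.2857 = 5.33869 half-year periods.
In years: 5.33869 / 2 = 2.66935 years.

2.669 years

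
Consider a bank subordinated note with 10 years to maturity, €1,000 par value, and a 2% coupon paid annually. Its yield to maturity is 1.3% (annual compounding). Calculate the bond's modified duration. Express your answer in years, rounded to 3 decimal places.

9.076 years

Periodic yield y = 0.013. First find Macaulay duration:
  t   CF        PV=CF/(1+0.013)^t    t·PV
  1        20.00        19.7433        19.7433
  2        20.00        19.4900        38.9799
  3        20.00        19.2398        57.7195
  4        20.00        18.9929        75.9718
  5        20.00        18.7492        93.7460
  6        20.00        18.5086       111.0515
  7        20.00        18.2711       127.8975
  8        20.00        18.0366       144.2927
  9        20.00        17.8051       160.2461
  10    1,020.00       896.4080     8,964.0799
  Σ                  1,065.2447     9,793.7283
P = 1,065.2447; Macaulay duration = 9,793.7283 / 1,065.2447 = 9.19388 years.
Modified duration = D_Mac / (1 + y) = 9.19388 / 1.013 = 9.07589 years.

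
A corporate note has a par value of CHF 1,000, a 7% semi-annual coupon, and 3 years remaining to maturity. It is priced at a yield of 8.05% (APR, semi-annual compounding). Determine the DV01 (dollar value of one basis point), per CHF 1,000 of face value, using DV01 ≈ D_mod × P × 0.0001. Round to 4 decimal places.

CHF 0.2574

Periodic yield y = 0.04025.
  t   CF        PV=CF/(1+0.04025)^t    t·PV
  1        35.00        33.6458        33.6458
  2        35.00        32.3439        64.6878
  3        35.00        31.0924        93.2773
  4        35.00        29.8894       119.5576
  5        35.00        28.7329       143.6645
  6     1,035.00       816.7968     4,900.7805
  Σ                    972.5012     5,355.6135
P = 972.5012; D_Mac = 5.50705 half-year periods = 2.75353 yrs; D_mod = 2.64698 yrs.
DV01 ≈ 2.64698 × 972.5012 × 0.0001 = 0.257420.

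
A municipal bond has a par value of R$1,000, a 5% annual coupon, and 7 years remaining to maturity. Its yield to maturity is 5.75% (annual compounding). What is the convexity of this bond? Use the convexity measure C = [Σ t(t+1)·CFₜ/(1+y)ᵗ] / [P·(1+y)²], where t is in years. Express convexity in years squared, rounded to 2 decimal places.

41.14

With y = 0.0575:
  t   CF        PV=CF/(1+0.0575)^t    t·PV        t(t+1)·PV
  1        50.00        47.2813        47.2813          94.5626
  2        50.00        44.7105        89.4209         268.2628
  3        50.00        42.2794       126.8382         507.3529
  4        50.00        39.9805       159.9221         799.6105
  5        50.00        37.8066       189.0332       1,134.1993
  6        50.00        35.7510       214.5058       1,501.5405
  7     1,050.00       709.9482     4,969.6374      39,757.0996
  Σ                    957.7575     5,796.6390      44,062.6282
P = 957.7575.
Convexity = Σ t(t+1)·PV / [P·(1+y)²] = 44,062.6282 / (957.7575 × 1.118306) = 41.13903.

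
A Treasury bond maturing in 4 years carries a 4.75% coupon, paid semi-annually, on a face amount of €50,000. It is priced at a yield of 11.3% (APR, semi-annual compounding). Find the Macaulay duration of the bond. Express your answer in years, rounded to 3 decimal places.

Periodic yield y = 0.0565. Discount each cash flow and weight by its period:
  t   CF        PV=CF/(1+0.0565)^t    t·PV
  1     1,187.50     1,123.9943     1,123.9943
  2     1,187.50     1,063.8848     2,127.7697
  3     1,187.50     1,006.9899     3,020.9697
  4     1,187.50       953.1376     3,812.5505
  5     1,187.50       902.1653     4,510.8264
  6     1,187.50       853.9189     5,123.5132
  7     1,187.50       808.2526     5,657.7682
  8    51,187.50    32,976.7543   263,814.0341
  Σ                 39,689.0977   289,191.4261
Price P = Σ PV = 39,689.0977.
Macaulay duration = Σ(t·PV) / P = 289,191.4261 / 39,689.0977 = 7.28642 half-year periods.
In years: 7.28642 / 2 = 3.64321 years.

3.643 years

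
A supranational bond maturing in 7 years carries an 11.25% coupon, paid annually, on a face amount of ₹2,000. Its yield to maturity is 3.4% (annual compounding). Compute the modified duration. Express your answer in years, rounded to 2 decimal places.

Periodic yield y = 0.034. First find Macaulay duration:
  t   CF        PV=CF/(1+0.034)^t    t·PV
  1       225.00       217.6015       217.6015
  2       225.00       210.4464       420.8927
  3       225.00       203.5265       610.5794
  4       225.00       196.8341       787.3364
  5       225.00       190.3618       951.8090
  6       225.00       184.1023     1,104.6140
  7     2,225.00     1,760.7036    12,324.9250
  Σ                  2,963.5762    16,417.7581
P = 2,963.5762; Macaulay duration = 16,417.7581 / 2,963.5762 = 5.53985 years.
Modified duration = D_Mac / (1 + y) = 5.53985 / 1.034 = 5.35769 years.

5.36 years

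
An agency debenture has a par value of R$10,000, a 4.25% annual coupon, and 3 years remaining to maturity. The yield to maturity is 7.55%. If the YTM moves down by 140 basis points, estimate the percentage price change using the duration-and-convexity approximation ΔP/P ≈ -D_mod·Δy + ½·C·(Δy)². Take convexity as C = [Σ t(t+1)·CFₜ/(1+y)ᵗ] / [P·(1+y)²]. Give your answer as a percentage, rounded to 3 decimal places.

+3.836%

With y = 0.0755:
  t   CF        PV=CF/(1+0.0755)^t    t·PV        t(t+1)·PV
  1       425.00       395.1650       395.1650         790.3301
  2       425.00       367.4245       734.8490       2,204.5469
  3    10,425.00     8,380.0155    25,140.0464     100,560.1854
  Σ                  9,142.6050    26,270.0604     103,555.0625
P = 9,142.6050; D_Mac = 2.87337 yrs; D_mod = 2.67166 yrs; C = 9.79221.
Duration effect: -2.67166 × (-0.014) = +0.037403
Convexity effect: 0.5 × 9.79221 × (-0.014)² = +0.0009596
ΔP/P ≈ +0.037403 + 0.0009596 = +0.038363 = +3.8363%.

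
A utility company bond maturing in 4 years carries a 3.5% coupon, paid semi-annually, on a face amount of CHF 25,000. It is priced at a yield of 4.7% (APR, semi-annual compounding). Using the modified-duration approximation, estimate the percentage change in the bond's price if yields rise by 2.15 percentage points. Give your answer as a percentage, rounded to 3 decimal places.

Periodic yield y = 0.0235. Modified duration first:
  t   CF        PV=CF/(1+0.0235)^t    t·PV
  1       437.50       427.4548       427.4548
  2       437.50       417.6403       835.2805
  3       437.50       408.0511     1,224.1532
  4       437.50       398.6820     1,594.7282
  5       437.50       389.5281     1,947.6406
  6       437.50       380.5844     2,283.5064
  7       437.50       371.8460     2,602.9221
  8    25,437.50    21,123.7807   168,990.2458
  Σ                 23,917.5674   179,905.9315
P = 23,917.5674; D_Mac = 7.52192 half-year periods = 3.76096 yrs; D_mod = 3.76096/(1+0.0235) = 3.67460 yrs.
ΔP/P ≈ -D_mod · Δy = -3.67460 × (+0.0215) = -0.079004 = -7.9004%.

-7.900%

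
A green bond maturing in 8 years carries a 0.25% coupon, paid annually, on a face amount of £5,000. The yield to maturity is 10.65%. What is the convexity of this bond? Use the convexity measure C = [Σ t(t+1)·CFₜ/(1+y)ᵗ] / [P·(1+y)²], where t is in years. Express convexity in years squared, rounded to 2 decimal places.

With y = 0.1065:
  t   CF        PV=CF/(1+0.1065)^t    t·PV        t(t+1)·PV
  1        12.50        11.2969        11.2969          22.5938
  2        12.50        10.2096        20.4191          61.2574
  3        12.50         9.2269        27.6807         110.7228
  4        12.50         8.3388        33.3553         166.7763
  5        12.50         7.5362        37.6810         226.0863
  6        12.50         6.8109        40.8651         286.0558
  7        12.50         6.1553        43.0872         344.6975
  8     5,012.50     2,230.7096    17,845.6769     160,611.0924
  Σ                  2,290.2841    18,060.0622     161,829.2822
P = 2,290.2841.
Convexity = Σ t(t+1)·PV / [P·(1+y)²] = 161,829.2822 / (2,290.2841 × 1.224342) = 57.71184.

57.71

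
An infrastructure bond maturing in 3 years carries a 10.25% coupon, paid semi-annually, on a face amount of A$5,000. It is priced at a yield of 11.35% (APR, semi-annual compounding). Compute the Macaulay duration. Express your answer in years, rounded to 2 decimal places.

2.65 years

Periodic yield y = 0.05675. Discount each cash flow and weight by its period:
  t   CF        PV=CF/(1+0.05675)^t    t·PV
  1       256.25       242.4888       242.4888
  2       256.25       229.4665       458.9331
  3       256.25       217.1436       651.4309
  4       256.25       205.4825       821.9300
  5       256.25       194.4476       972.2380
  6     5,256.25     3,774.3526    22,646.1158
  Σ                  4,863.3817    25,793.1366
Price P = Σ PV = 4,863.3817.
Macaulay duration = Σ(t·PV) / P = 25,793.1366 / 4,863.3817 = 5.30354 half-year periods.
In years: 5.30354 / 2 = 2.65177 years.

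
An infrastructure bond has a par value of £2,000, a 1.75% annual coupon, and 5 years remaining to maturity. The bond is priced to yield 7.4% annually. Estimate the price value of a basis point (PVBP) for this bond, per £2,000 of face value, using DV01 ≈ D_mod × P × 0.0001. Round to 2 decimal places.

Periodic yield y = 0.074.
  t   CF        PV=CF/(1+0.074)^t    t·PV
  1        35.00        32.5885        32.5885
  2        35.00        30.3431        60.6861
  3        35.00        28.2524        84.7572
  4        35.00        26.3058       105.2231
  5     2,035.00     1,424.1083     7,120.5413
  Σ                  1,541.5979     7,403.7961
P = 1,541.5979; D_Mac = 4.80268 yrs; D_mod = 4.47177 yrs.
DV01 ≈ 4.47177 × 1,541.5979 × 0.0001 = 0.689366.

£0.69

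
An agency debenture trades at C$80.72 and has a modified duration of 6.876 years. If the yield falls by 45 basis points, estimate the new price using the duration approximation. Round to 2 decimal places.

Duration approximation: ΔP/P ≈ -D_mod · Δy = -6.876 × (-0.0045) = +0.030942.
New price ≈ 80.72 × (1 + 0.030942) = 83.21763824.

C$83.22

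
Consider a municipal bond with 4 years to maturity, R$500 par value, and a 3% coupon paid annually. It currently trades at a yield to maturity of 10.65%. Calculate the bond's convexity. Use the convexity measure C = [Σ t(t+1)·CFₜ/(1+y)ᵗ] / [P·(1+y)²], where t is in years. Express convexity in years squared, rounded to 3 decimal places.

With y = 0.1065:
  t   CF        PV=CF/(1+0.1065)^t    t·PV        t(t+1)·PV
  1        15.00        13.5563        13.5563          27.1125
  2        15.00        12.2515        24.5030          73.5089
  3        15.00        11.0723        33.2168         132.8673
  4       515.00       343.5592     1,374.2367       6,871.1836
  Σ                    380.4392     1,445.5128       7,104.6723
P = 380.4392.
Convexity = Σ t(t+1)·PV / [P·(1+y)²] = 7,104.6723 / (380.4392 × 1.224342) = 15.25302.

15.253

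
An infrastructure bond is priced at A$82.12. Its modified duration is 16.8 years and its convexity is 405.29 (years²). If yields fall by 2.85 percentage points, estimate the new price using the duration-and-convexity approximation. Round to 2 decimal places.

Duration effect: -D_mod·Δy = -16.8 × (-0.0285) = +0.478800
Convexity effect: ½·C·(Δy)² = 0.5 × 405.29 × (-0.0285)² = +0.16459840125
ΔP/P ≈ +0.478800 + 0.16459840125 = +0.64339840125
New price ≈ 82.12 × (1 + 0.64339840125) = 134.95587671065.

A$134.96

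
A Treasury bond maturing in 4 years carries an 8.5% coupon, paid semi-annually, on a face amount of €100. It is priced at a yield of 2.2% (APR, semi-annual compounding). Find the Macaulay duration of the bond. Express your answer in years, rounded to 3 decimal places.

Periodic yield y = 0.011. Discount each cash flow and weight by its period:
  t   CF        PV=CF/(1+0.011)^t    t·PV
  1         4.25         4.2038         4.2038
  2         4.25         4.1580         8.3160
  3         4.25         4.1128        12.3383
  4         4.25         4.0680        16.2721
  5         4.25         4.0238        20.1189
  6         4.25         3.9800        23.8799
  7         4.25         3.9367        27.5568
  8       104.25        95.5140       764.1116
  Σ                    123.9970       876.7975
Price P = Σ PV = 123.9970.
Macaulay duration = Σ(t·PV) / P = 876.7975 / 123.9970 = 7.07112 half-year periods.
In years: 7.07112 / 2 = 3.53556 years.

3.536 years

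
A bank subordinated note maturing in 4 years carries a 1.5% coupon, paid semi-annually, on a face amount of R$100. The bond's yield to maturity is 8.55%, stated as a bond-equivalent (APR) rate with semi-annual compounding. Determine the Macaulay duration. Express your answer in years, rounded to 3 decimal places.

3.879 years

Periodic yield y = 0.04275. Discount each cash flow and weight by its period:
  t   CF        PV=CF/(1+0.04275)^t    t·PV
  1         0.75         0.7193         0.7193
  2         0.75         0.6898         1.3795
  3         0.75         0.6615         1.9845
  4         0.75         0.6344         2.5375
  5         0.75         0.6084         3.0418
  6         0.75         0.5834         3.5005
  7         0.75         0.5595         3.9165
  8       100.75        72.0781       576.6250
  Σ                     76.5343       593.7045
Price P = Σ PV = 76.5343.
Macaulay duration = Σ(t·PV) / P = 593.7045 / 76.5343 = 7.75737 half-year periods.
In years: 7.75737 / 2 = 3.87868 years.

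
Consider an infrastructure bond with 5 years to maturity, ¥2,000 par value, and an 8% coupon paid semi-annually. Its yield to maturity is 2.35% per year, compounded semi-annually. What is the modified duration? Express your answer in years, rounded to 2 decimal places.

Periodic yield y = 0.01175. First find Macaulay duration:
  t   CF        PV=CF/(1+0.01175)^t    t·PV
  1        80.00        79.0709        79.0709
  2        80.00        78.1526       156.3052
  3        80.00        77.2450       231.7350
  4        80.00        76.3479       305.3916
  5        80.00        75.4612       377.3062
  6        80.00        74.5849       447.5092
  7        80.00        73.7187       516.0307
  8        80.00        72.8625       582.9003
  9        80.00        72.0163       648.1471
  10    2,080.00     1,850.6795    18,506.7946
  Σ                  2,530.1396    21,851.1908
P = 2,530.1396; Macaulay duration = 21,851.1908 / 2,530.1396 = 8.63636 half-year periods = 4.31818 years.
Modified duration = D_Mac / (1 + y) = 4.31818 / 1.01175 = 4.26803 years.

4.27 years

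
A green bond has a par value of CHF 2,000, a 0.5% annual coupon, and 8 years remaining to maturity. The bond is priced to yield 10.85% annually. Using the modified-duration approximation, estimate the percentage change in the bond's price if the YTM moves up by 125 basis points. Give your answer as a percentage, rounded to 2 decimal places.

-8.77%

Periodic yield y = 0.1085. Modified duration first:
  t   CF        PV=CF/(1+0.1085)^t    t·PV
  1        10.00         9.0212         9.0212
  2        10.00         8.1382        16.2764
  3        10.00         7.3416        22.0249
  4        10.00         6.6230        26.4921
  5        10.00         5.9748        29.8739
  6        10.00         5.3900        32.3398
  7        10.00         4.8624        34.0368
  8     2,010.00       881.6790     7,053.4317
  Σ                    929.0302     7,223.4968
P = 929.0302; D_Mac = 7.77531 yrs; D_mod = 7.77531/(1+0.1085) = 7.01426 yrs.
ΔP/P ≈ -D_mod · Δy = -7.01426 × (+0.0125) = -0.087678 = -8.7678%.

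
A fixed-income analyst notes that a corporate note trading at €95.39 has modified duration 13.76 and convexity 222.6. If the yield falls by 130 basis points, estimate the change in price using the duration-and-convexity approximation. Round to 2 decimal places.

Duration effect: -D_mod·Δy = -13.76 × (-0.013) = +0.178880
Convexity effect: ½·C·(Δy)² = 0.5 × 222.6 × (-0.013)² = +0.0188097
ΔP/P ≈ +0.178880 + 0.0188097 = +0.1976897
ΔP ≈ 95.39 × (+0.1976897) = +18.857620483.

+€18.86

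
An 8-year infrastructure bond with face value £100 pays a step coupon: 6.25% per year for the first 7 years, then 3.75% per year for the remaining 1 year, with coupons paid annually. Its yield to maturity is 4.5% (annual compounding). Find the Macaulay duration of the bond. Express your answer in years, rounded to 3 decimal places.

Periodic yield y = 0.045. Discount each cash flow and weight by its year:
  t   CF        PV=CF/(1+0.045)^t    t·PV
  1         6.25         5.9809         5.9809
  2         6.25         5.7233        11.4466
  3         6.25         5.4769        16.4306
  4         6.25         5.2410        20.9640
  5         6.25         5.0153        25.0766
  6         6.25         4.7993        28.7961
  7         6.25         4.5927        32.1487
  8       103.75        72.9555       583.6437
  Σ                    109.7848       724.4872
Price P = Σ PV = 109.7848.
Macaulay duration = Σ(t·PV) / P = 724.4872 / 109.7848 = 6.59916 years.

6.599 years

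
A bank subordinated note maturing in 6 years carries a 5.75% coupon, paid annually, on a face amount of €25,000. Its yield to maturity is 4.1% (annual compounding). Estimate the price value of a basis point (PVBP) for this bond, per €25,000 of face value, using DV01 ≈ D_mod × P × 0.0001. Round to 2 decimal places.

Periodic yield y = 0.041.
  t   CF        PV=CF/(1+0.041)^t    t·PV
  1     1,437.50     1,380.8838     1,380.8838
  2     1,437.50     1,326.4974     2,652.9947
  3     1,437.50     1,274.2530     3,822.7590
  4     1,437.50     1,224.0663     4,896.2651
  5     1,437.50     1,175.8562     5,879.2809
  6    26,437.50    20,773.8029   124,642.8177
  Σ                 27,155.3595   143,275.0012
P = 27,155.3595; D_Mac = 5.27612 yrs; D_mod = 5.06832 yrs.
DV01 ≈ 5.06832 × 27,155.3595 × 0.0001 = 13.763209.

€13.76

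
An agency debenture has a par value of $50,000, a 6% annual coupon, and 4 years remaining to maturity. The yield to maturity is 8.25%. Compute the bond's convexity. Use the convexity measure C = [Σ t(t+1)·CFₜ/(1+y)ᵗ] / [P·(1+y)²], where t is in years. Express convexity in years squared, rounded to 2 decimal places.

With y = 0.0825:
  t   CF        PV=CF/(1+0.0825)^t    t·PV        t(t+1)·PV
  1     3,000.00     2,771.3626     2,771.3626       5,542.7252
  2     3,000.00     2,560.1502     5,120.3004      15,360.9012
  3     3,000.00     2,365.0348     7,095.1045      28,380.4179
  4    53,000.00    38,597.9509   154,391.8037     771,959.0183
  Σ                 46,294.4985   169,378.5711     821,243.0625
P = 46,294.4985.
Convexity = Σ t(t+1)·PV / [P·(1+y)²] = 821,243.0625 / (46,294.4985 × 1.171806) = 15.13863.

15.14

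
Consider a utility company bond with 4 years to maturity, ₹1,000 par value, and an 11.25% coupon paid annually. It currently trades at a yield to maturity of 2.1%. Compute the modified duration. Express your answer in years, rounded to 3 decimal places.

3.444 years

Periodic yield y = 0.021. First find Macaulay duration:
  t   CF        PV=CF/(1+0.021)^t    t·PV
  1       112.50       110.1861       110.1861
  2       112.50       107.9198       215.8396
  3       112.50       105.7001       317.1002
  4     1,112.50     1,023.7574     4,095.0296
  Σ                  1,347.5633     4,738.1554
P = 1,347.5633; Macaulay duration = 4,738.1554 / 1,347.5633 = 3.51609 years.
Modified duration = D_Mac / (1 + y) = 3.51609 / 1.021 = 3.44377 years.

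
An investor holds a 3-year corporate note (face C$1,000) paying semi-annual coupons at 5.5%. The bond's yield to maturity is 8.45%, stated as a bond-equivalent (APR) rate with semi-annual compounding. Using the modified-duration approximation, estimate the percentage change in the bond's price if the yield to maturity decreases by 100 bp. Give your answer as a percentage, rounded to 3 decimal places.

Periodic yield y = 0.04225. Modified duration first:
  t   CF        PV=CF/(1+0.04225)^t    t·PV
  1        27.50        26.3852        26.3852
  2        27.50        25.3156        50.6313
  3        27.50        24.2894        72.8682
  4        27.50        23.3048        93.2191
  5        27.50        22.3601       111.8004
  6     1,027.50       801.5865     4,809.5191
  Σ                    923.2417     5,164.4234
P = 923.2417; D_Mac = 5.59379 half-year periods = 2.79690 yrs; D_mod = 2.79690/(1+0.04225) = 2.68352 yrs.
ΔP/P ≈ -D_mod · Δy = -2.68352 × (-0.01) = +0.026835 = +2.6835%.

+2.684%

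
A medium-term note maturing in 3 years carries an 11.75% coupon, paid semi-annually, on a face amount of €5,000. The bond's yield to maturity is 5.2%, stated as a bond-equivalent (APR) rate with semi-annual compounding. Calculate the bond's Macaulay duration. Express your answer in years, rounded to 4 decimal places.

2.6481 years

Periodic yield y = 0.026. Discount each cash flow and weight by its period:
  t   CF        PV=CF/(1+0.026)^t    t·PV
  1       293.75       286.3060       286.3060
  2       293.75       279.0507       558.1014
  3       293.75       271.9793       815.9378
  4       293.75       265.0870     1,060.3480
  5       293.75       258.3694     1,291.8470
  6     5,293.75     4,538.1544    27,228.9261
  Σ                  5,898.9468    31,241.4664
Price P = Σ PV = 5,898.9468.
Macaulay duration = Σ(t·PV) / P = 31,241.4664 / 5,898.9468 = 5.29611 half-year periods.
In years: 5.29611 / 2 = 2.64805 years.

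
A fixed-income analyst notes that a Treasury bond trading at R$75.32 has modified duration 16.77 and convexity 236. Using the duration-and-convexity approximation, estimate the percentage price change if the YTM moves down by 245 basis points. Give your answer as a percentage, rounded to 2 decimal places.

Duration effect: -D_mod·Δy = -16.77 × (-0.0245) = +0.410865
Convexity effect: ½·C·(Δy)² = 0.5 × 236 × (-0.0245)² = +0.0708295
ΔP/P ≈ +0.410865 + 0.0708295 = +0.4816945
= +48.16945%.

+48.17%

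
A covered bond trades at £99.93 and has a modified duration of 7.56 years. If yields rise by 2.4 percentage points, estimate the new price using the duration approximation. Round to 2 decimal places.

Duration approximation: ΔP/P ≈ -D_mod · Δy = -7.56 × (+0.024) = -0.181440.
New price ≈ 99.93 × (1 - 0.181440) = 81.7987008.

£81.80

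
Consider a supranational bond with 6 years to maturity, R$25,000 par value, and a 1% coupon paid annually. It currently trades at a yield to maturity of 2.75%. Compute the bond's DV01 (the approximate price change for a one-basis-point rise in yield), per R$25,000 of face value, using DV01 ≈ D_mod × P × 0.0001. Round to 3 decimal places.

R$12.860

Periodic yield y = 0.0275.
  t   CF        PV=CF/(1+0.0275)^t    t·PV
  1       250.00       243.3090       243.3090
  2       250.00       236.7971       473.5942
  3       250.00       230.4594       691.3783
  4       250.00       224.2914       897.1657
  5       250.00       218.2885     1,091.4425
  6    25,250.00    21,457.0691   128,742.4144
  Σ                 22,610.2145   132,139.3042
P = 22,610.2145; D_Mac = 5.84423 yrs; D_mod = 5.68782 yrs.
DV01 ≈ 5.68782 × 22,610.2145 × 0.0001 = 12.860273.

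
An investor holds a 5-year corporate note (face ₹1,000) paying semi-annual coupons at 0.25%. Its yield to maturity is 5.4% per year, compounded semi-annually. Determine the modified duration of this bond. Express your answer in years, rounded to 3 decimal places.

Periodic yield y = 0.027. First find Macaulay duration:
  t   CF        PV=CF/(1+0.027)^t    t·PV
  1         1.25         1.2171         1.2171
  2         1.25         1.1851         2.3703
  3         1.25         1.1540         3.4619
  4         1.25         1.1236         4.4946
  5         1.25         1.0941         5.4705
  6         1.25         1.0653         6.3920
  7         1.25         1.0373         7.2613
  8         1.25         1.0101         8.0805
  9         1.25         0.9835         8.8515
  10    1,001.25       767.0755     7,670.7547
  Σ                    776.9457     7,718.3544
P = 776.9457; Macaulay duration = 7,718.3544 / 776.9457 = 9.93423 half-year periods = 4.96711 years.
Modified duration = D_Mac / (1 + y) = 4.96711 / 1.027 = 4.83653 years.

4.837 years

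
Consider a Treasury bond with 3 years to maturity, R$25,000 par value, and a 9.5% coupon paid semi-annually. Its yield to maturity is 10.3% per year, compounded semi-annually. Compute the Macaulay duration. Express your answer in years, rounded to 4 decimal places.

2.6760 years

Periodic yield y = 0.0515. Discount each cash flow and weight by its period:
  t   CF        PV=CF/(1+0.0515)^t    t·PV
  1     1,187.50     1,129.3390     1,129.3390
  2     1,187.50     1,074.0267     2,148.0533
  3     1,187.50     1,021.4234     3,064.2701
  4     1,187.50       971.3964     3,885.5858
  5     1,187.50       923.8197     4,619.0986
  6    26,187.50    19,374.8513   116,249.1078
  Σ                 24,494.8566   131,095.4547
Price P = Σ PV = 24,494.8566.
Macaulay duration = Σ(t·PV) / P = 131,095.4547 / 24,494.8566 = 5.35196 half-year periods.
In years: 5.35196 / 2 = 2.67598 years.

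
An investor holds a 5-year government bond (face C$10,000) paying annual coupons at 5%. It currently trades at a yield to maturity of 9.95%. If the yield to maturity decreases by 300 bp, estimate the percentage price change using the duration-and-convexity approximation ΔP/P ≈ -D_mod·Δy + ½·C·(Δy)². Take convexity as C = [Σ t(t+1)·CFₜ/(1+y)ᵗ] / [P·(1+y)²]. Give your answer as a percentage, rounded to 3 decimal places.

+13.213%

With y = 0.0995:
  t   CF        PV=CF/(1+0.0995)^t    t·PV        t(t+1)·PV
  1       500.00       454.7522       454.7522         909.5043
  2       500.00       413.5991       827.1981       2,481.5943
  3       500.00       376.1701     1,128.5104       4,514.0415
  4       500.00       342.1284     1,368.5134       6,842.5671
  5    10,500.00     6,534.5116    32,672.5578     196,035.3468
  Σ                  8,121.1613    36,451.5319     210,783.0541
P = 8,121.1613; D_Mac = 4.48846 yrs; D_mod = 4.08228 yrs; C = 21.46976.
Duration effect: -4.08228 × (-0.03) = +0.122468
Convexity effect: 0.5 × 21.46976 × (-0.03)² = +0.0096614
ΔP/P ≈ +0.122468 + 0.0096614 = +0.132130 = +13.2130%.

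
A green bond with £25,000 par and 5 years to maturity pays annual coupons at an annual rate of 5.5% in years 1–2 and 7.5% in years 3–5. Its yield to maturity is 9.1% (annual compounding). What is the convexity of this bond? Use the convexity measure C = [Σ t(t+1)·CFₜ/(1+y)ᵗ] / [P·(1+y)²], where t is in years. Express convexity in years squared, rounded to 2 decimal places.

With y = 0.091:
  t   CF        PV=CF/(1+0.091)^t    t·PV        t(t+1)·PV
  1     1,375.00     1,260.3116     1,260.3116       2,520.6233
  2     1,375.00     1,155.1894     2,310.3788       6,931.1364
  3     1,875.00     1,443.8664     4,331.5993      17,326.3972
  4     1,875.00     1,323.4339     5,293.7358      26,468.6789
  5    26,875.00    17,387.0026    86,935.0132     521,610.0791
  Σ                 22,569.8041   100,131.0387     574,856.9149
P = 22,569.8041.
Convexity = Σ t(t+1)·PV / [P·(1+y)²] = 574,856.9149 / (22,569.8041 × 1.190281) = 21.39846.

21.40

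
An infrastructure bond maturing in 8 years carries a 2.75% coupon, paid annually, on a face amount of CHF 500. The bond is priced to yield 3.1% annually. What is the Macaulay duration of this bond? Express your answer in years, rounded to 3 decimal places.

7.279 years

Periodic yield y = 0.031. Discount each cash flow and weight by its year:
  t   CF        PV=CF/(1+0.031)^t    t·PV
  1        13.75        13.3366        13.3366
  2        13.75        12.9356        25.8711
  3        13.75        12.5466        37.6399
  4        13.75        12.1694        48.6775
  5        13.75        11.8035        59.0173
  6        13.75        11.4486        68.6913
  7        13.75        11.1043        77.7303
  8       513.75       402.4227     3,219.3819
  Σ                    487.7672     3,550.3458
Price P = Σ PV = 487.7672.
Macaulay duration = Σ(t·PV) / P = 3,550.3458 / 487.7672 = 7.27877 years.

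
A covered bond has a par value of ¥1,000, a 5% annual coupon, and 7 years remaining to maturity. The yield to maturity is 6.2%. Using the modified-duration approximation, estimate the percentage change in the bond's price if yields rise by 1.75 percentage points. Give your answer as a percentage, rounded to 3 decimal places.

Periodic yield y = 0.062. Modified duration first:
  t   CF        PV=CF/(1+0.062)^t    t·PV
  1        50.00        47.0810        47.0810
  2        50.00        44.3324        88.6647
  3        50.00        41.7442       125.2327
  4        50.00        39.3072       157.2287
  5        50.00        37.0124       185.0621
  6        50.00        34.8516       209.1097
  7     1,050.00       689.1562     4,824.0936
  Σ                    933.4850     5,636.4725
P = 933.4850; D_Mac = 6.03810 yrs; D_mod = 6.03810/(1+0.062) = 5.68559 yrs.
ΔP/P ≈ -D_mod · Δy = -5.68559 × (+0.0175) = -0.099498 = -9.9498%.

-9.950%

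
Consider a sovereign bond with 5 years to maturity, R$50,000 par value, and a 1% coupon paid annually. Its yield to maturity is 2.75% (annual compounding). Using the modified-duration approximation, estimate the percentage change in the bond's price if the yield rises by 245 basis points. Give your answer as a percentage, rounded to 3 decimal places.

Periodic yield y = 0.0275. Modified duration first:
  t   CF        PV=CF/(1+0.0275)^t    t·PV
  1       500.00       486.6180       486.6180
  2       500.00       473.5942       947.1883
  3       500.00       460.9189     1,382.7567
  4       500.00       448.5829     1,794.3315
  5    50,500.00    44,094.2769   220,471.3847
  Σ                 45,963.9909   225,082.2792
P = 45,963.9909; D_Mac = 4.89693 yrs; D_mod = 4.89693/(1+0.0275) = 4.76587 yrs.
ΔP/P ≈ -D_mod · Δy = -4.76587 × (+0.0245) = -0.116764 = -11.6764%.

-11.676%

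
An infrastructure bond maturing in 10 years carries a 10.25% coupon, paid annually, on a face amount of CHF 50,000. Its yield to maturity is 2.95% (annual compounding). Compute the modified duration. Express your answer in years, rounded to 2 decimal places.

7.23 years

Periodic yield y = 0.0295. First find Macaulay duration:
  t   CF        PV=CF/(1+0.0295)^t    t·PV
  1     5,125.00     4,978.1447     4,978.1447
  2     5,125.00     4,835.4976     9,670.9951
  3     5,125.00     4,696.9379    14,090.8137
  4     5,125.00     4,562.3486    18,249.3944
  5     5,125.00     4,431.6159    22,158.0797
  6     5,125.00     4,304.6294    25,827.7762
  7     5,125.00     4,181.2816    29,268.9709
  8     5,125.00     4,061.4682    32,491.7460
  9     5,125.00     3,945.0881    35,505.7933
  10   55,125.00    41,217.8271   412,178.2708
  Σ                 81,214.8391   604,419.9847
P = 81,214.8391; Macaulay duration = 604,419.9847 / 81,214.8391 = 7.44224 years.
Modified duration = D_Mac / (1 + y) = 7.44224 / 1.0295 = 7.22898 years.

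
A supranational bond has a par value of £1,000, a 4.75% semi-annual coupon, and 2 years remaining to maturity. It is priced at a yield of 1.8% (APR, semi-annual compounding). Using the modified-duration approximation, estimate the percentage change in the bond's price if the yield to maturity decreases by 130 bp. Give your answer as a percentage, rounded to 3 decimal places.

Periodic yield y = 0.009. Modified duration first:
  t   CF        PV=CF/(1+0.009)^t    t·PV
  1        23.75        23.5382        23.5382
  2        23.75        23.3282        46.6564
  3        23.75        23.1201        69.3604
  4     1,023.75       987.7095     3,950.8382
  Σ                  1,057.6960     4,090.3931
P = 1,057.6960; D_Mac = 3.86727 half-year periods = 1.93363 yrs; D_mod = 1.93363/(1+0.009) = 1.91639 yrs.
ΔP/P ≈ -D_mod · Δy = -1.91639 × (-0.013) = +0.024913 = +2.4913%.

+2.491%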